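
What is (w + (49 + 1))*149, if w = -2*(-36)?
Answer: 18178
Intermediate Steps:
w = 72
(w + (49 + 1))*149 = (72 + (49 + 1))*149 = (72 + 50)*149 = 122*149 = 18178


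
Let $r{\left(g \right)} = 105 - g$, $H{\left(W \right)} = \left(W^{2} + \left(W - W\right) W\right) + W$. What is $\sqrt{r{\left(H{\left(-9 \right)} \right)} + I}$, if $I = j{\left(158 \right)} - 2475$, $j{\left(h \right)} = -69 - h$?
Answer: $i \sqrt{2669} \approx 51.662 i$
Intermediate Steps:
$H{\left(W \right)} = W + W^{2}$ ($H{\left(W \right)} = \left(W^{2} + 0 W\right) + W = \left(W^{2} + 0\right) + W = W^{2} + W = W + W^{2}$)
$I = -2702$ ($I = \left(-69 - 158\right) - 2475 = -227 - 2475 = -2702$)
$\sqrt{r{\left(H{\left(-9 \right)} \right)} + I} = \sqrt{\left(105 - - 9 \left(1 - 9\right)\right) - 2702} = \sqrt{\left(105 - \left(-9\right) \left(-8\right)\right) - 2702} = \sqrt{\left(105 - 72\right) - 2702} = \sqrt{33 - 2702} = \sqrt{-2669} = i \sqrt{2669}$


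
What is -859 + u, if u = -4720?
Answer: -5579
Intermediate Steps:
-859 + u = -859 - 4720 = -5579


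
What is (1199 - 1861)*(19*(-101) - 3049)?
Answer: 3288816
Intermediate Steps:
(1199 - 1861)*(19*(-101) - 3049) = -662*(-1919 - 3049) = -662*(-4968) = 3288816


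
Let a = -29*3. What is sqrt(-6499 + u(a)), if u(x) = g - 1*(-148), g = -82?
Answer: I*sqrt(6433) ≈ 80.206*I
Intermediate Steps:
a = -87
u(x) = 66 (u(x) = -82 - 1*(-148) = -82 + 148 = 66)
sqrt(-6499 + u(a)) = sqrt(-6499 + 66) = sqrt(-6433) = I*sqrt(6433)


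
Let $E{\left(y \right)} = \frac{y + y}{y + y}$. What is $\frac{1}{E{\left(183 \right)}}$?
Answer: $1$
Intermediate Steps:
$E{\left(y \right)} = 1$ ($E{\left(y \right)} = \frac{2 y}{2 y} = 2 y \frac{1}{2 y} = 1$)
$\frac{1}{E{\left(183 \right)}} = 1^{-1} = 1$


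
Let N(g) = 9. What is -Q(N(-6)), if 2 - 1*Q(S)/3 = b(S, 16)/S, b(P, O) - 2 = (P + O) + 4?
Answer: 13/3 ≈ 4.3333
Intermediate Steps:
b(P, O) = 6 + O + P (b(P, O) = 2 + ((P + O) + 4) = 2 + ((O + P) + 4) = 2 + (4 + O + P) = 6 + O + P)
Q(S) = 6 - 3*(22 + S)/S (Q(S) = 6 - 3*(6 + 16 + S)/S = 6 - 3*(22 + S)/S)
-Q(N(-6)) = -(3 - 66/9) = -(3 - 66*⅑) = -(3 - 22/3) = -1*(-13/3) = 13/3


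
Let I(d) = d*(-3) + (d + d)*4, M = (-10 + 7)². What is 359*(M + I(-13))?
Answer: -20104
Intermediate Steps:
M = 9 (M = (-3)² = 9)
I(d) = 5*d (I(d) = -3*d + (2*d)*4 = -3*d + 8*d = 5*d)
359*(M + I(-13)) = 359*(9 + 5*(-13)) = 359*(9 - 65) = 359*(-56) = -20104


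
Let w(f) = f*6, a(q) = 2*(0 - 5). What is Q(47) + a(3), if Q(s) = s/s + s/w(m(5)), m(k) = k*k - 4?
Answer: -1087/126 ≈ -8.6270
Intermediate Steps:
a(q) = -10 (a(q) = 2*(-5) = -10)
m(k) = -4 + k**2 (m(k) = k**2 - 4 = -4 + k**2)
w(f) = 6*f
Q(s) = 1 + s/126 (Q(s) = s/s + s/((6*(-4 + 5**2))) = 1 + s/((6*(-4 + 25))) = 1 + s/((6*21)) = 1 + s/126)
Q(47) + a(3) = (1 + (1/126)*47) - 10 = (1 + 47/126) - 10 = 173/126 - 10 = -1087/126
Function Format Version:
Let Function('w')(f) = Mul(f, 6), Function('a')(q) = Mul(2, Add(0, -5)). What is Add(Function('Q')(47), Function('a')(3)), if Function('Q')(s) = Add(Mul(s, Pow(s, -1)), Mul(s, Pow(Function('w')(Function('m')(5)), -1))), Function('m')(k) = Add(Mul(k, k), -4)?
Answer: Rational(-1087, 126) ≈ -8.6270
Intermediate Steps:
Function('a')(q) = -10 (Function('a')(q) = Mul(2, -5) = -10)
Function('m')(k) = Add(-4, Pow(k, 2)) (Function('m')(k) = Add(Pow(k, 2), -4) = Add(-4, Pow(k, 2)))
Function('w')(f) = Mul(6, f)
Function('Q')(s) = Add(1, Mul(Rational(1, 126), s)) (Function('Q')(s) = Add(Mul(s, Pow(s, -1)), Mul(s, Pow(Mul(6, Add(-4, Pow(5, 2))), -1))) = Add(1, Mul(s, Pow(Mul(6, Add(-4, 25)), -1))) = Add(1, Mul(s, Pow(Mul(6, 21), -1))) = Add(1, Mul(s, Pow(126, -1))) = Add(1, Mul(s, Rational(1, 126))) = Add(1, Mul(Rational(1, 126), s)))
Add(Function('Q')(47), Function('a')(3)) = Add(Add(1, Mul(Rational(1, 126), 47)), -10) = Add(Add(1, Rational(47, 126)), -10) = Add(Rational(173, 126), -10) = Rational(-1087, 126)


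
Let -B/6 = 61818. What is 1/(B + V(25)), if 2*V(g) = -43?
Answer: -2/741859 ≈ -2.6959e-6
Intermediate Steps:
B = -370908 (B = -6*61818 = -370908)
V(g) = -43/2 (V(g) = (½)*(-43) = -43/2)
1/(B + V(25)) = 1/(-370908 - 43/2) = 1/(-741859/2) = -2/741859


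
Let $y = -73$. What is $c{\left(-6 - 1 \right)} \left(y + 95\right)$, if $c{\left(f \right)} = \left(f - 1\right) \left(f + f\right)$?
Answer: $2464$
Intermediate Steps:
$c{\left(f \right)} = 2 f \left(-1 + f\right)$ ($c{\left(f \right)} = \left(-1 + f\right) 2 f = 2 f \left(-1 + f\right)$)
$c{\left(-6 - 1 \right)} \left(y + 95\right) = 2 \left(-6 - 1\right) \left(-1 - 7\right) \left(-73 + 95\right) = 2 \left(-6 - 1\right) \left(-1 - 7\right) 22 = 2 \left(-7\right) \left(-1 - 7\right) 22 = 2 \left(-7\right) \left(-8\right) 22 = 112 \cdot 22 = 2464$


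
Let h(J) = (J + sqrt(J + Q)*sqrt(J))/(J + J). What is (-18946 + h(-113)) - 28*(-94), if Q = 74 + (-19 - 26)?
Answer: -32627/2 + sqrt(2373)/113 ≈ -16313.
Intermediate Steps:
Q = 29 (Q = 74 - 45 = 29)
h(J) = (J + sqrt(J)*sqrt(29 + J))/(2*J) (h(J) = (J + sqrt(J + 29)*sqrt(J))/(J + J) = (J + sqrt(29 + J)*sqrt(J))/((2*J)) = (J + sqrt(J)*sqrt(29 + J))*(1/(2*J)) = (J + sqrt(J)*sqrt(29 + J))/(2*J))
(-18946 + h(-113)) - 28*(-94) = (-18946 + (1/2 + sqrt(29 - 113)/(2*sqrt(-113)))) - 28*(-94) = (-18946 + (1/2 + (-I*sqrt(113)/113)*sqrt(-84)/2)) + 2632 = (-18946 + (1/2 + (-I*sqrt(113)/113)*(2*I*sqrt(21))/2)) + 2632 = (-18946 + (1/2 + sqrt(2373)/113)) + 2632 = (-37891/2 + sqrt(2373)/113) + 2632 = -32627/2 + sqrt(2373)/113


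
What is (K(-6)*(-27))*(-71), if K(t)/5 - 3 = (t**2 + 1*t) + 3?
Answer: 345060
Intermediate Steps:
K(t) = 30 + 5*t + 5*t**2 (K(t) = 15 + 5*((t**2 + 1*t) + 3) = 15 + 5*((t**2 + t) + 3) = 15 + 5*((t + t**2) + 3) = 15 + 5*(3 + t + t**2) = 15 + (15 + 5*t + 5*t**2) = 30 + 5*t + 5*t**2)
(K(-6)*(-27))*(-71) = ((30 + 5*(-6) + 5*(-6)**2)*(-27))*(-71) = ((30 - 30 + 5*36)*(-27))*(-71) = ((30 - 30 + 180)*(-27))*(-71) = (180*(-27))*(-71) = -4860*(-71) = 345060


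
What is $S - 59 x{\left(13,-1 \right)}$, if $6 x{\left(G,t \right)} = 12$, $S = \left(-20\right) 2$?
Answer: $-158$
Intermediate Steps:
$S = -40$
$x{\left(G,t \right)} = 2$ ($x{\left(G,t \right)} = \frac{1}{6} \cdot 12 = 2$)
$S - 59 x{\left(13,-1 \right)} = -40 - 118 = -158$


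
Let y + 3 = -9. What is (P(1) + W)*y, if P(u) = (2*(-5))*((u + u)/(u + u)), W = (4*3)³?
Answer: -20616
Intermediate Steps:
W = 1728 (W = 12³ = 1728)
P(u) = -10 (P(u) = -10*2*u/(2*u) = -10*2*u*1/(2*u) = -10*1 = -10)
y = -12 (y = -3 - 9 = -12)
(P(1) + W)*y = (-10 + 1728)*(-12) = 1718*(-12) = -20616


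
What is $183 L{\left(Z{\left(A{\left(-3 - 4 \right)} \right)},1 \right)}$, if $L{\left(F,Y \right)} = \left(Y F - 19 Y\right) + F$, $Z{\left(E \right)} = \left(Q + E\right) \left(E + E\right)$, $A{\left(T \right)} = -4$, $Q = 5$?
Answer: $-6405$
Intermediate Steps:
$Z{\left(E \right)} = 2 E \left(5 + E\right)$ ($Z{\left(E \right)} = \left(5 + E\right) \left(E + E\right) = \left(5 + E\right) 2 E = 2 E \left(5 + E\right)$)
$L{\left(F,Y \right)} = F - 19 Y + F Y$ ($L{\left(F,Y \right)} = \left(F Y - 19 Y\right) + F = \left(- 19 Y + F Y\right) + F = F - 19 Y + F Y$)
$183 L{\left(Z{\left(A{\left(-3 - 4 \right)} \right)},1 \right)} = 183 \left(2 \left(-4\right) \left(5 - 4\right) - 19 + 2 \left(-4\right) \left(5 - 4\right) 1\right) = 183 \left(2 \left(-4\right) 1 - 19 + 2 \left(-4\right) 1 \cdot 1\right) = 183 \left(-8 - 19 - 8\right) = 183 \left(-35\right) = -6405$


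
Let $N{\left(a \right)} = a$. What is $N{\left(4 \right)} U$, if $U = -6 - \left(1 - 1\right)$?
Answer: $-24$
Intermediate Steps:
$U = -6$ ($U = -6 - 0 = -6 + \left(-1 + 1\right) = -6 + 0 = -6$)
$N{\left(4 \right)} U = 4 \left(-6\right) = -24$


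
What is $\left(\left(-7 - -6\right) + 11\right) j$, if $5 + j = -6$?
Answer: $-110$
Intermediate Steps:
$j = -11$ ($j = -5 - 6 = -11$)
$\left(\left(-7 - -6\right) + 11\right) j = \left(\left(-7 - -6\right) + 11\right) \left(-11\right) = \left(\left(-7 + 6\right) + 11\right) \left(-11\right) = \left(-1 + 11\right) \left(-11\right) = 10 \left(-11\right) = -110$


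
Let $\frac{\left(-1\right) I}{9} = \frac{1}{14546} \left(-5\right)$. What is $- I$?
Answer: $- \frac{45}{14546} \approx -0.0030936$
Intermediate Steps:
$I = \frac{45}{14546}$ ($I = - 9 \cdot \frac{1}{14546} \left(-5\right) = \left(-9\right) \left(- \frac{5}{14546}\right) = \frac{45}{14546} \approx 0.0030936$)
$- I = \left(-1\right) \frac{45}{14546} = - \frac{45}{14546}$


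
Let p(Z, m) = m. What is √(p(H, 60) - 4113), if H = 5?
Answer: I*√4053 ≈ 63.663*I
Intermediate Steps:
√(p(H, 60) - 4113) = √(60 - 4113) = √(-4053) = I*√4053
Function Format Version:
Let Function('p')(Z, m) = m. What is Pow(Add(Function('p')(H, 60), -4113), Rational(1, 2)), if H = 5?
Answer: Mul(I, Pow(4053, Rational(1, 2))) ≈ Mul(63.663, I)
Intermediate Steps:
Pow(Add(Function('p')(H, 60), -4113), Rational(1, 2)) = Pow(Add(60, -4113), Rational(1, 2)) = Pow(-4053, Rational(1, 2)) = Mul(I, Pow(4053, Rational(1, 2)))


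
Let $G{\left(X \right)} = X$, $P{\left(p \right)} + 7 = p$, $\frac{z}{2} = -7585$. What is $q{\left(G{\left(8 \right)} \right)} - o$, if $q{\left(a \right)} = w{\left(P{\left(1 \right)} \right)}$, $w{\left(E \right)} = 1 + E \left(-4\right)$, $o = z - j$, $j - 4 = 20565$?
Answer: $35764$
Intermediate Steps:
$z = -15170$ ($z = 2 \left(-7585\right) = -15170$)
$j = 20569$ ($j = 4 + 20565 = 20569$)
$P{\left(p \right)} = -7 + p$
$o = -35739$ ($o = -15170 - 20569 = -35739$)
$w{\left(E \right)} = 1 - 4 E$
$q{\left(a \right)} = 25$ ($q{\left(a \right)} = 1 - 4 \left(-7 + 1\right) = 1 - -24 = 1 + 24 = 25$)
$q{\left(G{\left(8 \right)} \right)} - o = 25 - -35739 = 25 + 35739 = 35764$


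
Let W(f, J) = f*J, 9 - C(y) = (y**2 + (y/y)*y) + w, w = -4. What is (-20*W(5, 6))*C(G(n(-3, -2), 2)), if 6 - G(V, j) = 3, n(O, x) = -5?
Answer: -600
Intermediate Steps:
G(V, j) = 3 (G(V, j) = 6 - 1*3 = 6 - 3 = 3)
C(y) = 13 - y - y**2 (C(y) = 9 - ((y**2 + (y/y)*y) - 4) = 9 - ((y**2 + 1*y) - 4) = 9 - ((y**2 + y) - 4) = 9 - ((y + y**2) - 4) = 9 - (-4 + y + y**2) = 9 + (4 - y - y**2) = 13 - y - y**2)
W(f, J) = J*f
(-20*W(5, 6))*C(G(n(-3, -2), 2)) = (-120*5)*(13 - 1*3 - 1*3**2) = (-20*30)*(13 - 3 - 1*9) = -600*(13 - 3 - 9) = -600*1 = -600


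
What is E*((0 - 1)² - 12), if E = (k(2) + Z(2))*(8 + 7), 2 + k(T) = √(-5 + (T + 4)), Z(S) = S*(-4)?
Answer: 1485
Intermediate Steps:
Z(S) = -4*S
k(T) = -2 + √(-1 + T) (k(T) = -2 + √(-5 + (T + 4)) = -2 + √(-5 + (4 + T)) = -2 + √(-1 + T))
E = -135 (E = ((-2 + √(-1 + 2)) - 4*2)*(8 + 7) = ((-2 + √1) - 8)*15 = ((-2 + 1) - 8)*15 = (-1 - 8)*15 = -9*15 = -135)
E*((0 - 1)² - 12) = -135*((0 - 1)² - 12) = -135*((-1)² - 12) = -135*(1 - 12) = -135*(-11) = 1485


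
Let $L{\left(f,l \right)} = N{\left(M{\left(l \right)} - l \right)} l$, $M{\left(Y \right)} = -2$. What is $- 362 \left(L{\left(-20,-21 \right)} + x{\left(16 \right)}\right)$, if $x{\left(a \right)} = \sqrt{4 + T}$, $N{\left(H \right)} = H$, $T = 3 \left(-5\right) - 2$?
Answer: $144438 - 362 i \sqrt{13} \approx 1.4444 \cdot 10^{5} - 1305.2 i$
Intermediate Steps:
$T = -17$ ($T = -15 - 2 = -17$)
$x{\left(a \right)} = i \sqrt{13}$ ($x{\left(a \right)} = \sqrt{4 - 17} = \sqrt{-13} = i \sqrt{13}$)
$L{\left(f,l \right)} = l \left(-2 - l\right)$ ($L{\left(f,l \right)} = \left(-2 - l\right) l = l \left(-2 - l\right)$)
$- 362 \left(L{\left(-20,-21 \right)} + x{\left(16 \right)}\right) = - 362 \left(\left(-1\right) \left(-21\right) \left(2 - 21\right) + i \sqrt{13}\right) = - 362 \left(\left(-1\right) \left(-21\right) \left(-19\right) + i \sqrt{13}\right) = - 362 \left(-399 + i \sqrt{13}\right) = 144438 - 362 i \sqrt{13}$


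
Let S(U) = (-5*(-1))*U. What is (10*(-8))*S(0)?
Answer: 0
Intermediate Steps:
S(U) = 5*U
(10*(-8))*S(0) = (10*(-8))*(5*0) = -80*0 = 0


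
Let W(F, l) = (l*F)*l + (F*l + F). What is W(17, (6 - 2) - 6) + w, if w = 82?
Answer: 133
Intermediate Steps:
W(F, l) = F + F*l + F*l**2 (W(F, l) = (F*l)*l + (F + F*l) = F*l**2 + (F + F*l) = F + F*l + F*l**2)
W(17, (6 - 2) - 6) + w = 17*(1 + ((6 - 2) - 6) + ((6 - 2) - 6)**2) + 82 = 17*(1 + (4 - 6) + (4 - 6)**2) + 82 = 17*(1 - 2 + (-2)**2) + 82 = 17*(1 - 2 + 4) + 82 = 17*3 + 82 = 51 + 82 = 133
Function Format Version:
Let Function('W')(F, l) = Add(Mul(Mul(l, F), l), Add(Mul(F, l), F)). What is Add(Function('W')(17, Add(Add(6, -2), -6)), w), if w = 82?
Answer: 133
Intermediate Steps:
Function('W')(F, l) = Add(F, Mul(F, l), Mul(F, Pow(l, 2))) (Function('W')(F, l) = Add(Mul(Mul(F, l), l), Add(F, Mul(F, l))) = Add(Mul(F, Pow(l, 2)), Add(F, Mul(F, l))) = Add(F, Mul(F, l), Mul(F, Pow(l, 2))))
Add(Function('W')(17, Add(Add(6, -2), -6)), w) = Add(Mul(17, Add(1, Add(Add(6, -2), -6), Pow(Add(Add(6, -2), -6), 2))), 82) = Add(Mul(17, Add(1, Add(4, -6), Pow(Add(4, -6), 2))), 82) = Add(Mul(17, Add(1, -2, Pow(-2, 2))), 82) = Add(Mul(17, Add(1, -2, 4)), 82) = Add(Mul(17, 3), 82) = Add(51, 82) = 133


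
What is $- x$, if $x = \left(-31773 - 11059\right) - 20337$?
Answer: $63169$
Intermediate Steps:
$x = -63169$ ($x = -42832 - 20337 = -63169$)
$- x = \left(-1\right) \left(-63169\right) = 63169$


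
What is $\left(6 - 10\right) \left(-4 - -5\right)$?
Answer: $-4$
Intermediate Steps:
$\left(6 - 10\right) \left(-4 - -5\right) = - 4 \left(-4 + 5\right) = \left(-4\right) 1 = -4$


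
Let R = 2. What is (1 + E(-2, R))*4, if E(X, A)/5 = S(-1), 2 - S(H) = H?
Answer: 64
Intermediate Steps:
S(H) = 2 - H
E(X, A) = 15 (E(X, A) = 5*(2 - 1*(-1)) = 5*(2 + 1) = 5*3 = 15)
(1 + E(-2, R))*4 = (1 + 15)*4 = 16*4 = 64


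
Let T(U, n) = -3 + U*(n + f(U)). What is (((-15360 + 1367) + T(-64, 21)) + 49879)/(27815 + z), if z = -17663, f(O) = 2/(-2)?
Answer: 34603/10152 ≈ 3.4085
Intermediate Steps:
f(O) = -1 (f(O) = 2*(-½) = -1)
T(U, n) = -3 + U*(-1 + n) (T(U, n) = -3 + U*(n - 1) = -3 + U*(-1 + n))
(((-15360 + 1367) + T(-64, 21)) + 49879)/(27815 + z) = (((-15360 + 1367) + (-3 - 1*(-64) - 64*21)) + 49879)/(27815 - 17663) = ((-13993 + (-3 + 64 - 1344)) + 49879)/10152 = ((-13993 - 1283) + 49879)*(1/10152) = (-15276 + 49879)*(1/10152) = 34603*(1/10152) = 34603/10152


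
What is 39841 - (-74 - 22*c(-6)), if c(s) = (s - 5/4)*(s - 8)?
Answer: 42148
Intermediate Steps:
c(s) = (-8 + s)*(-5/4 + s) (c(s) = (s - 5*1/4)*(-8 + s) = (s - 5/4)*(-8 + s) = (-5/4 + s)*(-8 + s) = (-8 + s)*(-5/4 + s))
39841 - (-74 - 22*c(-6)) = 39841 - (-74 - 22*(10 + (-6)**2 - 37/4*(-6))) = 39841 - (-74 - 22*(10 + 36 + 111/2)) = 39841 - (-74 - 22*203/2) = 39841 - (-74 - 2233) = 39841 - 1*(-2307) = 39841 + 2307 = 42148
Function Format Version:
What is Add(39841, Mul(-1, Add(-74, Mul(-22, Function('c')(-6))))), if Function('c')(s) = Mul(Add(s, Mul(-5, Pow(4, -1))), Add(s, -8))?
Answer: 42148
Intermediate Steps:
Function('c')(s) = Mul(Add(-8, s), Add(Rational(-5, 4), s)) (Function('c')(s) = Mul(Add(s, Mul(-5, Rational(1, 4))), Add(-8, s)) = Mul(Add(s, Rational(-5, 4)), Add(-8, s)) = Mul(Add(Rational(-5, 4), s), Add(-8, s)) = Mul(Add(-8, s), Add(Rational(-5, 4), s)))
Add(39841, Mul(-1, Add(-74, Mul(-22, Function('c')(-6))))) = Add(39841, Mul(-1, Add(-74, Mul(-22, Add(10, Pow(-6, 2), Mul(Rational(-37, 4), -6)))))) = Add(39841, Mul(-1, Add(-74, Mul(-22, Add(10, 36, Rational(111, 2)))))) = Add(39841, Mul(-1, Add(-74, Mul(-22, Rational(203, 2))))) = Add(39841, Mul(-1, Add(-74, -2233))) = Add(39841, Mul(-1, -2307)) = Add(39841, 2307) = 42148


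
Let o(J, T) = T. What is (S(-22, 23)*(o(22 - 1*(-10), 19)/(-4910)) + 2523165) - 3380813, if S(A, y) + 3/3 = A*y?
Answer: -4211042047/4910 ≈ -8.5765e+5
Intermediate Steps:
S(A, y) = -1 + A*y
(S(-22, 23)*(o(22 - 1*(-10), 19)/(-4910)) + 2523165) - 3380813 = ((-1 - 22*23)*(19/(-4910)) + 2523165) - 3380813 = ((-1 - 506)*(19*(-1/4910)) + 2523165) - 3380813 = (-507*(-19/4910) + 2523165) - 3380813 = (9633/4910 + 2523165) - 3380813 = 12388749783/4910 - 3380813 = -4211042047/4910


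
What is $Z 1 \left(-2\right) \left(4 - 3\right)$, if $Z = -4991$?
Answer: $9982$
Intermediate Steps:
$Z 1 \left(-2\right) \left(4 - 3\right) = - 4991 \cdot 1 \left(-2\right) \left(4 - 3\right) = - 4991 \left(- 2 \left(4 - 3\right)\right) = - 4991 \left(\left(-2\right) 1\right) = \left(-4991\right) \left(-2\right) = 9982$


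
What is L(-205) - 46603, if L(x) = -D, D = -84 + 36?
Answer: -46555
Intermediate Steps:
D = -48
L(x) = 48 (L(x) = -1*(-48) = 48)
L(-205) - 46603 = 48 - 46603 = -46555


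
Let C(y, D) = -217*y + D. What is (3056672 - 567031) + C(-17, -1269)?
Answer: 2492061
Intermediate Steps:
C(y, D) = D - 217*y
(3056672 - 567031) + C(-17, -1269) = (3056672 - 567031) + (-1269 - 217*(-17)) = 2489641 + (-1269 + 3689) = 2489641 + 2420 = 2492061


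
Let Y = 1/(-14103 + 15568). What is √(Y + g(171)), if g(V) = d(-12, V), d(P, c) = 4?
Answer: √8586365/1465 ≈ 2.0002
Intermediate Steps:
g(V) = 4
Y = 1/1465 ≈ 0.00068259
√(Y + g(171)) = √(1/1465 + 4) = √(5861/1465) = √8586365/1465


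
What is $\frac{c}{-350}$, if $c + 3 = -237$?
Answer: $\frac{24}{35} \approx 0.68571$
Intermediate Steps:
$c = -240$ ($c = -3 - 237 = -240$)
$\frac{c}{-350} = - \frac{240}{-350} = \left(-240\right) \left(- \frac{1}{350}\right) = \frac{24}{35}$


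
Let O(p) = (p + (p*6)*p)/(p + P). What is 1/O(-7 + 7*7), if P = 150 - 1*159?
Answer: 1/322 ≈ 0.0031056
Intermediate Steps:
P = -9 (P = 150 - 159 = -9)
O(p) = (p + 6*p**2)/(-9 + p) (O(p) = (p + (p*6)*p)/(p - 9) = (p + (6*p)*p)/(-9 + p) = (p + 6*p**2)/(-9 + p))
1/O(-7 + 7*7) = 1/((-7 + 7*7)*(1 + 6*(-7 + 7*7))/(-9 + (-7 + 7*7))) = 1/((-7 + 49)*(1 + 6*(-7 + 49))/(-9 + (-7 + 49))) = 1/(42*(1 + 6*42)/(-9 + 42)) = 1/(42*(1 + 252)/33) = 1/(42*(1/33)*253) = 1/322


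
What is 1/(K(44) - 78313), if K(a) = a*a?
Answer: -1/76377 ≈ -1.3093e-5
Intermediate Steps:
K(a) = a²
1/(K(44) - 78313) = 1/(44² - 78313) = 1/(1936 - 78313) = 1/(-76377) = -1/76377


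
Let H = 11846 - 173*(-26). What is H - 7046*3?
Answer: -4794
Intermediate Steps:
H = 16344 (H = 11846 - 1*(-4498) = 11846 + 4498 = 16344)
H - 7046*3 = 16344 - 7046*3 = 16344 - 21138 = -4794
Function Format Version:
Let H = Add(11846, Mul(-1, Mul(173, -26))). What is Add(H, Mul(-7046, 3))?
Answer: -4794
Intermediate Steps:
H = 16344 (H = Add(11846, Mul(-1, -4498)) = Add(11846, 4498) = 16344)
Add(H, Mul(-7046, 3)) = Add(16344, Mul(-7046, 3)) = Add(16344, -21138) = -4794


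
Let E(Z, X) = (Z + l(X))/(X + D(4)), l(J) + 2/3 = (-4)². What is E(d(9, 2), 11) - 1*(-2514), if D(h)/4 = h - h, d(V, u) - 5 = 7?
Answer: 83044/33 ≈ 2516.5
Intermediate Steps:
l(J) = 46/3 (l(J) = -⅔ + (-4)² = -⅔ + 16 = 46/3)
d(V, u) = 12 (d(V, u) = 5 + 7 = 12)
D(h) = 0 (D(h) = 4*(h - h) = 4*0 = 0)
E(Z, X) = (46/3 + Z)/X (E(Z, X) = (Z + 46/3)/(X + 0) = (46/3 + Z)/X)
E(d(9, 2), 11) - 1*(-2514) = (46/3 + 12)/11 - 1*(-2514) = (1/11)*(82/3) + 2514 = 82/33 + 2514 = 83044/33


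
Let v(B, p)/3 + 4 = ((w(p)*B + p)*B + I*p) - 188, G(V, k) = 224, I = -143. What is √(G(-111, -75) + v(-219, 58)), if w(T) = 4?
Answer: 8*√8003 ≈ 715.68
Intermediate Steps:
v(B, p) = -576 - 429*p + 3*B*(p + 4*B) (v(B, p) = -12 + 3*(((4*B + p)*B - 143*p) - 188) = -12 + 3*(((p + 4*B)*B - 143*p) - 188) = -12 + 3*((B*(p + 4*B) - 143*p) - 188) = -12 + 3*((-143*p + B*(p + 4*B)) - 188) = -12 + 3*(-188 - 143*p + B*(p + 4*B)) = -12 + (-564 - 429*p + 3*B*(p + 4*B)) = -576 - 429*p + 3*B*(p + 4*B))
√(G(-111, -75) + v(-219, 58)) = √(224 + (-576 - 429*58 + 12*(-219)² + 3*(-219)*58)) = √(224 + (-576 - 24882 + 12*47961 - 38106)) = √(224 + (-576 - 24882 + 575532 - 38106)) = √(224 + 511968) = √512192 = 8*√8003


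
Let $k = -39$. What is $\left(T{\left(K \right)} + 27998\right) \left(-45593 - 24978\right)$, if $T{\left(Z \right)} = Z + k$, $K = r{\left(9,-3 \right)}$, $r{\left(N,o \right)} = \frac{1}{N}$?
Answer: $- \frac{17757921872}{9} \approx -1.9731 \cdot 10^{9}$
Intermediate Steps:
$K = \frac{1}{9} \approx 0.11111$
$T{\left(Z \right)} = -39 + Z$ ($T{\left(Z \right)} = Z - 39 = -39 + Z$)
$\left(T{\left(K \right)} + 27998\right) \left(-45593 - 24978\right) = \left(\left(-39 + \frac{1}{9}\right) + 27998\right) \left(-45593 - 24978\right) = \left(- \frac{350}{9} + 27998\right) \left(-70571\right) = \frac{251632}{9} \left(-70571\right) = - \frac{17757921872}{9}$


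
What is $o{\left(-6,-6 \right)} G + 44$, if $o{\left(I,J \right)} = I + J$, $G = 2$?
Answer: $20$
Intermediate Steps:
$o{\left(-6,-6 \right)} G + 44 = \left(-6 - 6\right) 2 + 44 = \left(-12\right) 2 + 44 = -24 + 44 = 20$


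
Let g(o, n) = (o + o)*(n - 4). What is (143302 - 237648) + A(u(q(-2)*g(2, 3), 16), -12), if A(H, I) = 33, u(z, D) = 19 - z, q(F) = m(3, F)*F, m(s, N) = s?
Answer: -94313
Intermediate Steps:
g(o, n) = 2*o*(-4 + n) (g(o, n) = (2*o)*(-4 + n) = 2*o*(-4 + n))
q(F) = 3*F
(143302 - 237648) + A(u(q(-2)*g(2, 3), 16), -12) = (143302 - 237648) + 33 = -94346 + 33 = -94313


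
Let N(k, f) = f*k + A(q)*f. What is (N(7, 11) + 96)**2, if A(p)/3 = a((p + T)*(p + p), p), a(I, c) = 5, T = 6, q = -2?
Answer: 114244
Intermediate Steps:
A(p) = 15 (A(p) = 3*5 = 15)
N(k, f) = 15*f + f*k (N(k, f) = f*k + 15*f = 15*f + f*k)
(N(7, 11) + 96)**2 = (11*(15 + 7) + 96)**2 = (11*22 + 96)**2 = (242 + 96)**2 = 338**2 = 114244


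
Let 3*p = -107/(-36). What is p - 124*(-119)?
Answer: 1593755/108 ≈ 14757.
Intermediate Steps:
p = 107/108 (p = (-107/(-36))/3 = (-107*(-1/36))/3 = (⅓)*(107/36) = 107/108 ≈ 0.99074)
p - 124*(-119) = 107/108 - 124*(-119) = 107/108 + 14756 = 1593755/108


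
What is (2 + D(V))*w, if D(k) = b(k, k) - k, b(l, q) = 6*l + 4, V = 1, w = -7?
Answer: -77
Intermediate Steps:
b(l, q) = 4 + 6*l
D(k) = 4 + 5*k (D(k) = (4 + 6*k) - k = 4 + 5*k)
(2 + D(V))*w = (2 + (4 + 5*1))*(-7) = (2 + (4 + 5))*(-7) = (2 + 9)*(-7) = 11*(-7) = -77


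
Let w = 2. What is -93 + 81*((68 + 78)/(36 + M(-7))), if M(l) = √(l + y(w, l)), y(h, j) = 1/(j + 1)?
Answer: 1827249/7819 - 11826*I*√258/7819 ≈ 233.69 - 24.294*I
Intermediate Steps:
y(h, j) = 1/(1 + j)
M(l) = √(l + 1/(1 + l))
-93 + 81*((68 + 78)/(36 + M(-7))) = -93 + 81*((68 + 78)/(36 + √((1 - 7*(1 - 7))/(1 - 7)))) = -93 + 81*(146/(36 + √((1 - 7*(-6))/(-6)))) = -93 + 81*(146/(36 + √(-(1 + 42)/6))) = -93 + 81*(146/(36 + √(-⅙*43))) = -93 + 81*(146/(36 + √(-43/6))) = -93 + 81*(146/(36 + I*√258/6)) = -93 + 11826/(36 + I*√258/6)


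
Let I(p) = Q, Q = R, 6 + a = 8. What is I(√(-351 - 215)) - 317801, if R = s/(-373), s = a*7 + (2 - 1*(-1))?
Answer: -118539790/373 ≈ -3.1780e+5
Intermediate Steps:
a = 2 (a = -6 + 8 = 2)
s = 17 (s = 2*7 + (2 - 1*(-1)) = 14 + (2 + 1) = 14 + 3 = 17)
R = -17/373 (R = 17/(-373) = 17*(-1/373) = -17/373 ≈ -0.045576)
Q = -17/373 ≈ -0.045576
I(p) = -17/373
I(√(-351 - 215)) - 317801 = -17/373 - 317801 = -118539790/373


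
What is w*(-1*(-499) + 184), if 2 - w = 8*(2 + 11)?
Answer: -69666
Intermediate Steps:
w = -102 (w = 2 - 8*(2 + 11) = 2 - 8*13 = 2 - 1*104 = 2 - 104 = -102)
w*(-1*(-499) + 184) = -102*(-1*(-499) + 184) = -102*(499 + 184) = -102*683 = -69666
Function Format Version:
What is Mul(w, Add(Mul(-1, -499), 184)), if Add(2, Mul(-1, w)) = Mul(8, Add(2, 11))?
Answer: -69666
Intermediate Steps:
w = -102 (w = Add(2, Mul(-1, Mul(8, Add(2, 11)))) = Add(2, Mul(-1, Mul(8, 13))) = Add(2, Mul(-1, 104)) = Add(2, -104) = -102)
Mul(w, Add(Mul(-1, -499), 184)) = Mul(-102, Add(Mul(-1, -499), 184)) = Mul(-102, Add(499, 184)) = Mul(-102, 683) = -69666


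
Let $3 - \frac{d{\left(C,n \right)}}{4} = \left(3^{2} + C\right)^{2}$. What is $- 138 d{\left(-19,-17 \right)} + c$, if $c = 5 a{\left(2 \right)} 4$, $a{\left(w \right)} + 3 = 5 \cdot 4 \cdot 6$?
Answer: $55884$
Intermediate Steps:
$a{\left(w \right)} = 117$ ($a{\left(w \right)} = -3 + 5 \cdot 4 \cdot 6 = -3 + 20 \cdot 6 = -3 + 120 = 117$)
$c = 2340$ ($c = 5 \cdot 117 \cdot 4 = 585 \cdot 4 = 2340$)
$d{\left(C,n \right)} = 12 - 4 \left(9 + C\right)^{2}$ ($d{\left(C,n \right)} = 12 - 4 \left(3^{2} + C\right)^{2} = 12 - 4 \left(9 + C\right)^{2}$)
$- 138 d{\left(-19,-17 \right)} + c = - 138 \left(12 - 4 \left(9 - 19\right)^{2}\right) + 2340 = - 138 \left(12 - 4 \left(-10\right)^{2}\right) + 2340 = - 138 \left(12 - 400\right) + 2340 = \left(-138\right) \left(-388\right) + 2340 = 53544 + 2340 = 55884$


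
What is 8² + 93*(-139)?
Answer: -12863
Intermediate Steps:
8² + 93*(-139) = 64 - 12927 = -12863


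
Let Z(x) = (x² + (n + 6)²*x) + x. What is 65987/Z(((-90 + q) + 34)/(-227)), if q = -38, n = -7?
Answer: 3400244123/51512 ≈ 66009.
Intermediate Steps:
Z(x) = x² + 2*x (Z(x) = (x² + (-7 + 6)²*x) + x = (x² + (-1)²*x) + x = (x² + 1*x) + x = (x² + x) + x = (x + x²) + x = x² + 2*x)
65987/Z(((-90 + q) + 34)/(-227)) = 65987/(((((-90 - 38) + 34)/(-227))*(2 + ((-90 - 38) + 34)/(-227)))) = 65987/((((-128 + 34)*(-1/227))*(2 + (-128 + 34)*(-1/227)))) = 65987/(((-94*(-1/227))*(2 - 94*(-1/227)))) = 65987/((94*(2 + 94/227)/227)) = 65987/(((94/227)*(548/227))) = 65987/(51512/51529) = 65987*(51529/51512) = 3400244123/51512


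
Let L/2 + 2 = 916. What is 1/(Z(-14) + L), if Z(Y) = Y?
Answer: 1/1814 ≈ 0.00055127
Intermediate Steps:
L = 1828 (L = -4 + 2*916 = -4 + 1832 = 1828)
1/(Z(-14) + L) = 1/(-14 + 1828) = 1/1814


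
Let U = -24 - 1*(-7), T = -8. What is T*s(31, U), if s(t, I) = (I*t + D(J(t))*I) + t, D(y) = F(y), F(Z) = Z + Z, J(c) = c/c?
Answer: 4240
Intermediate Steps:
J(c) = 1
F(Z) = 2*Z
D(y) = 2*y
U = -17 (U = -24 + 7 = -17)
s(t, I) = t + 2*I + I*t (s(t, I) = (I*t + (2*1)*I) + t = (I*t + 2*I) + t = (2*I + I*t) + t = t + 2*I + I*t)
T*s(31, U) = -8*(31 + 2*(-17) - 17*31) = -8*(31 - 34 - 527) = -8*(-530) = 4240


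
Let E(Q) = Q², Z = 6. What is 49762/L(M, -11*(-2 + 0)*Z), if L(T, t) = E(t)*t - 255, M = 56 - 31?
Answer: 49762/2299713 ≈ 0.021638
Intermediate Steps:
M = 25
L(T, t) = -255 + t³ (L(T, t) = t²*t - 255 = t³ - 255 = -255 + t³)
49762/L(M, -11*(-2 + 0)*Z) = 49762/(-255 + (-11*(-2 + 0)*6)³) = 49762/(-255 + (-(-22)*6)³) = 49762/(-255 + (-11*(-12))³) = 49762/(-255 + 132³) = 49762/(-255 + 2299968) = 49762/2299713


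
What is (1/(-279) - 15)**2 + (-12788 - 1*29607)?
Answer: -3282546599/77841 ≈ -42170.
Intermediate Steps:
(1/(-279) - 15)**2 + (-12788 - 1*29607) = (-1/279 - 15)**2 + (-12788 - 29607) = (-4186/279)**2 - 42395 = 17522596/77841 - 42395 = -3282546599/77841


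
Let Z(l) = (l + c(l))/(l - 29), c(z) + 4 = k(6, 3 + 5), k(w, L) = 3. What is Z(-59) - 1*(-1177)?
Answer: 25909/22 ≈ 1177.7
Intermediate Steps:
c(z) = -1 (c(z) = -4 + 3 = -1)
Z(l) = (-1 + l)/(-29 + l) (Z(l) = (l - 1)/(l - 29) = (-1 + l)/(-29 + l))
Z(-59) - 1*(-1177) = (-1 - 59)/(-29 - 59) - 1*(-1177) = -60/(-88) + 1177 = -1/88*(-60) + 1177 = 15/22 + 1177 = 25909/22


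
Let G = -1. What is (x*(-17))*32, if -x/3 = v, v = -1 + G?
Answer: -3264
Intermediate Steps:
v = -2 (v = -1 - 1 = -2)
x = 6 (x = -3*(-2) = 6)
(x*(-17))*32 = (6*(-17))*32 = -102*32 = -3264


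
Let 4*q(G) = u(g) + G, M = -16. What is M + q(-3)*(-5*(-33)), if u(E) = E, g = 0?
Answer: -559/4 ≈ -139.75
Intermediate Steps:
q(G) = G/4 (q(G) = (0 + G)/4 = G/4)
M + q(-3)*(-5*(-33)) = -16 + ((¼)*(-3))*(-5*(-33)) = -16 - ¾*165 = -16 - 495/4 = -559/4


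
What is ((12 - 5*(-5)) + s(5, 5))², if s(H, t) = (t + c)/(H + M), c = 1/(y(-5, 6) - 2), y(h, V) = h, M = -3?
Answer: 76176/49 ≈ 1554.6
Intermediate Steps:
c = -⅐ (c = 1/(-5 - 2) = 1/(-7) = -⅐ ≈ -0.14286)
s(H, t) = (-⅐ + t)/(-3 + H) (s(H, t) = (t - ⅐)/(H - 3) = (-⅐ + t)/(-3 + H))
((12 - 5*(-5)) + s(5, 5))² = ((12 - 5*(-5)) + (-⅐ + 5)/(-3 + 5))² = ((12 - 1*(-25)) + (34/7)/2)² = ((12 + 25) + (½)*(34/7))² = (37 + 17/7)² = (276/7)² = 76176/49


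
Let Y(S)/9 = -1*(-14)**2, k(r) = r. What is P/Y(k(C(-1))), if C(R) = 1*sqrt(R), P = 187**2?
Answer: -34969/1764 ≈ -19.824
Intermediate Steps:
P = 34969
C(R) = sqrt(R)
Y(S) = -1764 (Y(S) = 9*(-1*(-14)**2) = 9*(-1*196) = 9*(-196) = -1764)
P/Y(k(C(-1))) = 34969/(-1764) = 34969*(-1/1764) = -34969/1764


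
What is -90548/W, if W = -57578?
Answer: 45274/28789 ≈ 1.5726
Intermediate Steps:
-90548/W = -90548/(-57578) = -90548*(-1/57578) = 45274/28789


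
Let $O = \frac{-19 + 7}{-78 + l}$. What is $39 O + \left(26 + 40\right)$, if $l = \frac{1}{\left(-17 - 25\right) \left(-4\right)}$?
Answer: $\frac{943422}{13103} \approx 72.0$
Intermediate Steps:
$l = \frac{1}{168}$ ($l = \frac{1}{-42} \left(- \frac{1}{4}\right) = \left(- \frac{1}{42}\right) \left(- \frac{1}{4}\right) = \frac{1}{168} \approx 0.0059524$)
$O = \frac{2016}{13103}$ ($O = \frac{-19 + 7}{-78 + \frac{1}{168}} = - \frac{12}{- \frac{13103}{168}} = \left(-12\right) \left(- \frac{168}{13103}\right) = \frac{2016}{13103} \approx 0.15386$)
$39 O + \left(26 + 40\right) = 39 \cdot \frac{2016}{13103} + \left(26 + 40\right) = \frac{78624}{13103} + 66 = \frac{943422}{13103}$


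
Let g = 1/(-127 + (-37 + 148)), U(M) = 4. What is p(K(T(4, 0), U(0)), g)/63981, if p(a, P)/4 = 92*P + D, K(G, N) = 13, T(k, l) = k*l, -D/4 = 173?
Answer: -2791/63981 ≈ -0.043622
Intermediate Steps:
D = -692 (D = -4*173 = -692)
g = -1/16 (g = 1/(-127 + 111) = 1/(-16) = -1/16 ≈ -0.062500)
p(a, P) = -2768 + 368*P (p(a, P) = 4*(92*P - 692) = 4*(-692 + 92*P) = -2768 + 368*P)
p(K(T(4, 0), U(0)), g)/63981 = (-2768 + 368*(-1/16))/63981 = (-2768 - 23)*(1/63981) = -2791*1/63981 = -2791/63981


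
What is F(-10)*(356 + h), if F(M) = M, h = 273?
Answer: -6290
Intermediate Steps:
F(-10)*(356 + h) = -10*(356 + 273) = -10*629 = -6290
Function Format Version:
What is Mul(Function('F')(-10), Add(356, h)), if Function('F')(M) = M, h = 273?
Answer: -6290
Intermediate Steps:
Mul(Function('F')(-10), Add(356, h)) = Mul(-10, Add(356, 273)) = Mul(-10, 629) = -6290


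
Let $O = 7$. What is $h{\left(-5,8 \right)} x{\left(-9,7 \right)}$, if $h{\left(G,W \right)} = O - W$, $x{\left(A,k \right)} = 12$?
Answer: $-12$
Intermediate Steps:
$h{\left(G,W \right)} = 7 - W$
$h{\left(-5,8 \right)} x{\left(-9,7 \right)} = \left(7 - 8\right) 12 = \left(-1\right) 12 = -12$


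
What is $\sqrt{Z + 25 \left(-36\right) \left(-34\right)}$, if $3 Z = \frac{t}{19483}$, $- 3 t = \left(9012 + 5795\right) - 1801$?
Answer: $\frac{\sqrt{104538085994702}}{58449} \approx 174.93$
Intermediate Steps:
$t = - \frac{13006}{3}$ ($t = - \frac{\left(9012 + 5795\right) - 1801}{3} = - \frac{14807 - 1801}{3} = \left(- \frac{1}{3}\right) 13006 = - \frac{13006}{3} \approx -4335.3$)
$Z = - \frac{13006}{175347}$ ($Z = \frac{\left(- \frac{13006}{3}\right) \frac{1}{19483}}{3} = \frac{1}{3} \left(- \frac{13006}{58449}\right) = - \frac{13006}{175347} \approx -0.074173$)
$\sqrt{Z + 25 \left(-36\right) \left(-34\right)} = \sqrt{- \frac{13006}{175347} + 25 \left(-36\right) \left(-34\right)} = \sqrt{- \frac{13006}{175347} - -30600} = \sqrt{- \frac{13006}{175347} + 30600} = \sqrt{\frac{5365605194}{175347}} = \frac{\sqrt{104538085994702}}{58449}$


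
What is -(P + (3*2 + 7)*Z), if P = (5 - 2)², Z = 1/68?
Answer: -625/68 ≈ -9.1912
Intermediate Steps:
Z = 1/68 ≈ 0.014706
P = 9 (P = 3² = 9)
-(P + (3*2 + 7)*Z) = -(9 + (3*2 + 7)*(1/68)) = -(9 + (6 + 7)*(1/68)) = -(9 + 13*(1/68)) = -(9 + 13/68) = -1*625/68 = -625/68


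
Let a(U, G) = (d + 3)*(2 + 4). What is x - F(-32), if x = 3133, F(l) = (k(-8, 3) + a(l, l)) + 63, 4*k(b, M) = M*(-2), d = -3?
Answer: 6143/2 ≈ 3071.5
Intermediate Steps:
k(b, M) = -M/2 (k(b, M) = (M*(-2))/4 = (-2*M)/4 = -M/2)
a(U, G) = 0 (a(U, G) = (-3 + 3)*(2 + 4) = 0*6 = 0)
F(l) = 123/2 (F(l) = (-½*3 + 0) + 63 = (-3/2 + 0) + 63 = -3/2 + 63 = 123/2)
x - F(-32) = 3133 - 1*123/2 = 3133 - 123/2 = 6143/2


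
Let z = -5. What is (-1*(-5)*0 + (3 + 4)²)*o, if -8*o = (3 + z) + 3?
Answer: -49/8 ≈ -6.1250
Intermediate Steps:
o = -⅛ (o = -((3 - 5) + 3)/8 = -(-2 + 3)/8 = -⅛*1 = -⅛ ≈ -0.12500)
(-1*(-5)*0 + (3 + 4)²)*o = (-1*(-5)*0 + (3 + 4)²)*(-⅛) = (5*0 + 7²)*(-⅛) = (0 + 49)*(-⅛) = 49*(-⅛) = -49/8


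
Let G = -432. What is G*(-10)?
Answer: 4320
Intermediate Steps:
G*(-10) = -432*(-10) = 4320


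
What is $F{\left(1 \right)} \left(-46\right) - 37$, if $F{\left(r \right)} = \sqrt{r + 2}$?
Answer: $-37 - 46 \sqrt{3} \approx -116.67$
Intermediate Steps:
$F{\left(r \right)} = \sqrt{2 + r}$
$F{\left(1 \right)} \left(-46\right) - 37 = \sqrt{2 + 1} \left(-46\right) - 37 = \sqrt{3} \left(-46\right) - 37 = - 46 \sqrt{3} - 37 = -37 - 46 \sqrt{3}$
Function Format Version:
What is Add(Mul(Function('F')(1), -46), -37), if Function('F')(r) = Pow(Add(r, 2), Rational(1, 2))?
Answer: Add(-37, Mul(-46, Pow(3, Rational(1, 2)))) ≈ -116.67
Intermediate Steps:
Function('F')(r) = Pow(Add(2, r), Rational(1, 2))
Add(Mul(Function('F')(1), -46), -37) = Add(Mul(Pow(Add(2, 1), Rational(1, 2)), -46), -37) = Add(Mul(Pow(3, Rational(1, 2)), -46), -37) = Add(Mul(-46, Pow(3, Rational(1, 2))), -37) = Add(-37, Mul(-46, Pow(3, Rational(1, 2))))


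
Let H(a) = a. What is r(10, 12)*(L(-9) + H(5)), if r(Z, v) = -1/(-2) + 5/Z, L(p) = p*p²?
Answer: -724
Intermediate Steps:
L(p) = p³
r(Z, v) = ½ + 5/Z (r(Z, v) = -1*(-½) + 5/Z = ½ + 5/Z)
r(10, 12)*(L(-9) + H(5)) = ((½)*(10 + 10)/10)*((-9)³ + 5) = ((½)*(⅒)*20)*(-729 + 5) = 1*(-724) = -724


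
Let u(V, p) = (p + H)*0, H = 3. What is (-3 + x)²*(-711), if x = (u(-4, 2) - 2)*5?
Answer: -120159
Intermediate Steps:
u(V, p) = 0 (u(V, p) = (p + 3)*0 = (3 + p)*0 = 0)
x = -10 (x = (0 - 2)*5 = -2*5 = -10)
(-3 + x)²*(-711) = (-3 - 10)²*(-711) = (-13)²*(-711) = 169*(-711) = -120159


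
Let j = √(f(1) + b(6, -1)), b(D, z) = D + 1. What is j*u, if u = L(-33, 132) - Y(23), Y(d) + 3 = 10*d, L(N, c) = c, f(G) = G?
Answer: -190*√2 ≈ -268.70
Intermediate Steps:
b(D, z) = 1 + D
j = 2*√2 (j = √(1 + (1 + 6)) = √(1 + 7) = √8 = 2*√2 ≈ 2.8284)
Y(d) = -3 + 10*d
u = -95 (u = 132 - (-3 + 10*23) = 132 - (-3 + 230) = 132 - 1*227 = 132 - 227 = -95)
j*u = (2*√2)*(-95) = -190*√2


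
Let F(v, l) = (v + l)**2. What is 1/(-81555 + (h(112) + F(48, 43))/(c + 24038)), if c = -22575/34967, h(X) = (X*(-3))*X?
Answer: -120073453/9792737076046 ≈ -1.2261e-5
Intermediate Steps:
h(X) = -3*X**2 (h(X) = (-3*X)*X = -3*X**2)
c = -22575/34967 (c = -22575*1/34967 = -22575/34967 ≈ -0.64561)
F(v, l) = (l + v)**2
1/(-81555 + (h(112) + F(48, 43))/(c + 24038)) = 1/(-81555 + (-3*112**2 + (43 + 48)**2)/(-22575/34967 + 24038)) = 1/(-81555 + (-3*12544 + 91**2)/(840514171/34967)) = 1/(-81555 + (-37632 + 8281)*(34967/840514171)) = 1/(-81555 - 29351*34967/840514171) = 1/(-81555 - 146616631/120073453) = 1/(-9792737076046/120073453) = -120073453/9792737076046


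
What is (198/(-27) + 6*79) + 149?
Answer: 1847/3 ≈ 615.67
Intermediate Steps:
(198/(-27) + 6*79) + 149 = (198*(-1/27) + 474) + 149 = (-22/3 + 474) + 149 = 1400/3 + 149 = 1847/3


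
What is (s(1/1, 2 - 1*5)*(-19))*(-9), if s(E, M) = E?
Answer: 171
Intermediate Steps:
(s(1/1, 2 - 1*5)*(-19))*(-9) = (-19/1)*(-9) = (1*(-19))*(-9) = -19*(-9) = 171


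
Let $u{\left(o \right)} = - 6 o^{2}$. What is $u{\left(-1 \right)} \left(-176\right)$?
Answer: $1056$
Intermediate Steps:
$u{\left(-1 \right)} \left(-176\right) = - 6 \left(-1\right)^{2} \left(-176\right) = \left(-6\right) 1 \left(-176\right) = \left(-6\right) \left(-176\right) = 1056$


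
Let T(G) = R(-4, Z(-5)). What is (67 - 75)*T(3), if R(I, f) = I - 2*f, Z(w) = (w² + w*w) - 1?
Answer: 816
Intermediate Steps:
Z(w) = -1 + 2*w² (Z(w) = (w² + w²) - 1 = 2*w² - 1 = -1 + 2*w²)
T(G) = -102 (T(G) = -4 - 2*(-1 + 2*(-5)²) = -4 - 2*(-1 + 2*25) = -4 - 2*(-1 + 50) = -4 - 2*49 = -4 - 98 = -102)
(67 - 75)*T(3) = (67 - 75)*(-102) = -8*(-102) = 816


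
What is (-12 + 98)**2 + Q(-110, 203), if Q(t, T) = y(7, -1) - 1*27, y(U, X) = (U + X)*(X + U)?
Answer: 7405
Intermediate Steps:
y(U, X) = (U + X)**2 (y(U, X) = (U + X)*(U + X) = (U + X)**2)
Q(t, T) = 9 (Q(t, T) = (7 - 1)**2 - 1*27 = 6**2 - 27 = 36 - 27 = 9)
(-12 + 98)**2 + Q(-110, 203) = (-12 + 98)**2 + 9 = 86**2 + 9 = 7396 + 9 = 7405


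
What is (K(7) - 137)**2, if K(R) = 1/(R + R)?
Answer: 3674889/196 ≈ 18749.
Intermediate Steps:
K(R) = 1/(2*R)
(K(7) - 137)**2 = ((1/2)/7 - 137)**2 = ((1/2)*(1/7) - 137)**2 = (1/14 - 137)**2 = (-1917/14)**2 = 3674889/196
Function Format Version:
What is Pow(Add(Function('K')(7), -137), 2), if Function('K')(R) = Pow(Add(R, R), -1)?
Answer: Rational(3674889, 196) ≈ 18749.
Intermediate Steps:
Function('K')(R) = Mul(Rational(1, 2), Pow(R, -1)) (Function('K')(R) = Pow(Mul(2, R), -1) = Mul(Rational(1, 2), Pow(R, -1)))
Pow(Add(Function('K')(7), -137), 2) = Pow(Add(Mul(Rational(1, 2), Pow(7, -1)), -137), 2) = Pow(Add(Mul(Rational(1, 2), Rational(1, 7)), -137), 2) = Pow(Add(Rational(1, 14), -137), 2) = Pow(Rational(-1917, 14), 2) = Rational(3674889, 196)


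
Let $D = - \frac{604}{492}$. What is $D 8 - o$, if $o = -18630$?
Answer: $\frac{2290282}{123} \approx 18620.0$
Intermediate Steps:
$D = - \frac{151}{123}$ ($D = \left(-604\right) \frac{1}{492} = - \frac{151}{123} \approx -1.2276$)
$D 8 - o = \left(- \frac{151}{123}\right) 8 - -18630 = - \frac{1208}{123} + 18630 = \frac{2290282}{123}$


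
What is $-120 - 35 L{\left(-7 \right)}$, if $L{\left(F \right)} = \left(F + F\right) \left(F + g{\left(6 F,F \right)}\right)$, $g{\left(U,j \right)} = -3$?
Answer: $-5020$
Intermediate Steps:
$L{\left(F \right)} = 2 F \left(-3 + F\right)$ ($L{\left(F \right)} = \left(F + F\right) \left(F - 3\right) = 2 F \left(-3 + F\right)$)
$-120 - 35 L{\left(-7 \right)} = -120 - 35 \cdot 2 \left(-7\right) \left(-3 - 7\right) = -120 - 35 \cdot 2 \left(-7\right) \left(-10\right) = -120 - 4900 = -5020$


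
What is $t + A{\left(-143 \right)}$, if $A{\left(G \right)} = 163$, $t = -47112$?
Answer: $-46949$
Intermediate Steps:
$t + A{\left(-143 \right)} = -47112 + 163 = -46949$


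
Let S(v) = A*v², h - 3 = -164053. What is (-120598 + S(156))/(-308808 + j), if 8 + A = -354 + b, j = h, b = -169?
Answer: 6521507/236429 ≈ 27.583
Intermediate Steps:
h = -164050 (h = 3 - 164053 = -164050)
j = -164050
A = -531 (A = -8 + (-354 - 169) = -8 - 523 = -531)
S(v) = -531*v²
(-120598 + S(156))/(-308808 + j) = (-120598 - 531*156²)/(-308808 - 164050) = (-120598 - 531*24336)/(-472858) = (-120598 - 12922416)*(-1/472858) = -13043014*(-1/472858) = 6521507/236429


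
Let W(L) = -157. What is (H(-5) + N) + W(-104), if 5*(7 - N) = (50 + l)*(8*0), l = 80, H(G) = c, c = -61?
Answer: -211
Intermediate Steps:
H(G) = -61
N = 7 (N = 7 - (50 + 80)*8*0/5 = 7 - 26*0 = 7 - 1/5*0 = 7 + 0 = 7)
(H(-5) + N) + W(-104) = (-61 + 7) - 157 = -54 - 157 = -211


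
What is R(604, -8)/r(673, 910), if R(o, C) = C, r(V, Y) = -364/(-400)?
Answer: -800/91 ≈ -8.7912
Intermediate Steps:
r(V, Y) = 91/100 (r(V, Y) = -364*(-1/400) = 91/100)
R(604, -8)/r(673, 910) = -8/91/100 = -8*100/91 = -800/91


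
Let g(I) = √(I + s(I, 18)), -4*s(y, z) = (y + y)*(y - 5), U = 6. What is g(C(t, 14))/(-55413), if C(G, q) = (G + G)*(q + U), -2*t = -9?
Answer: -I*√1730/18471 ≈ -0.0022518*I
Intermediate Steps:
t = 9/2 (t = -½*(-9) = 9/2 ≈ 4.5000)
s(y, z) = -y*(-5 + y)/2 (s(y, z) = -(y + y)*(y - 5)/4 = -2*y*(-5 + y)/4 = -y*(-5 + y)/2)
C(G, q) = 2*G*(6 + q) (C(G, q) = (G + G)*(q + 6) = (2*G)*(6 + q) = 2*G*(6 + q))
g(I) = √(I + I*(5 - I)/2)
g(C(t, 14))/(-55413) = (√2*√((2*(9/2)*(6 + 14))*(7 - 2*9*(6 + 14)/2))/2)/(-55413) = (√2*√((2*(9/2)*20)*(7 - 2*9*20/2))/2)*(-1/55413) = (√2*√(180*(7 - 1*180))/2)*(-1/55413) = (√2*√(180*(7 - 180))/2)*(-1/55413) = (√2*√(180*(-173))/2)*(-1/55413) = (√2*√(-31140)/2)*(-1/55413) = (√2*(6*I*√865)/2)*(-1/55413) = (3*I*√1730)*(-1/55413) = -I*√1730/18471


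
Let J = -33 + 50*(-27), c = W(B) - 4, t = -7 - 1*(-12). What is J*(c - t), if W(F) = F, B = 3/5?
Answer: 58086/5 ≈ 11617.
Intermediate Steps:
B = ⅗ (B = 3*(⅕) = ⅗ ≈ 0.60000)
t = 5 (t = -7 + 12 = 5)
c = -17/5 (c = ⅗ - 4 = -17/5 ≈ -3.4000)
J = -1383 (J = -33 - 1350 = -1383)
J*(c - t) = -1383*(-17/5 - 1*5) = -1383*(-17/5 - 5) = -1383*(-42/5) = 58086/5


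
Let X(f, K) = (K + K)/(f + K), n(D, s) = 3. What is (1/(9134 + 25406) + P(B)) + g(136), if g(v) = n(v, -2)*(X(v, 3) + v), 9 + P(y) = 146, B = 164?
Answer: 2617199559/4801060 ≈ 545.13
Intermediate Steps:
P(y) = 137 (P(y) = -9 + 146 = 137)
X(f, K) = 2*K/(K + f) (X(f, K) = (2*K)/(K + f) = 2*K/(K + f))
g(v) = 3*v + 18/(3 + v) (g(v) = 3*(2*3/(3 + v) + v) = 3*(6/(3 + v) + v) = 3*(v + 6/(3 + v)) = 3*v + 18/(3 + v))
(1/(9134 + 25406) + P(B)) + g(136) = (1/(9134 + 25406) + 137) + 3*(6 + 136*(3 + 136))/(3 + 136) = (1/34540 + 137) + 3*(6 + 136*139)/139 = (1/34540 + 137) + 3*(1/139)*(6 + 18904) = 4731981/34540 + 3*(1/139)*18910 = 4731981/34540 + 56730/139 = 2617199559/4801060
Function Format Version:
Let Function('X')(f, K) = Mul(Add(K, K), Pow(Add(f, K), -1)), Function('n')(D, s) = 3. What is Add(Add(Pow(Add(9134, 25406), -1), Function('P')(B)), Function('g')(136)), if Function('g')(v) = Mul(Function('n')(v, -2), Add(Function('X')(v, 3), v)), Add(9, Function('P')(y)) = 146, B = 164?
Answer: Rational(2617199559, 4801060) ≈ 545.13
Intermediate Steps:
Function('P')(y) = 137 (Function('P')(y) = Add(-9, 146) = 137)
Function('X')(f, K) = Mul(2, K, Pow(Add(K, f), -1)) (Function('X')(f, K) = Mul(Mul(2, K), Pow(Add(K, f), -1)) = Mul(2, K, Pow(Add(K, f), -1)))
Function('g')(v) = Add(Mul(3, v), Mul(18, Pow(Add(3, v), -1))) (Function('g')(v) = Mul(3, Add(Mul(2, 3, Pow(Add(3, v), -1)), v)) = Mul(3, Add(Mul(6, Pow(Add(3, v), -1)), v)) = Mul(3, Add(v, Mul(6, Pow(Add(3, v), -1)))) = Add(Mul(3, v), Mul(18, Pow(Add(3, v), -1))))
Add(Add(Pow(Add(9134, 25406), -1), Function('P')(B)), Function('g')(136)) = Add(Add(Pow(Add(9134, 25406), -1), 137), Mul(3, Pow(Add(3, 136), -1), Add(6, Mul(136, Add(3, 136))))) = Add(Add(Pow(34540, -1), 137), Mul(3, Pow(139, -1), Add(6, Mul(136, 139)))) = Add(Add(Rational(1, 34540), 137), Mul(3, Rational(1, 139), Add(6, 18904))) = Add(Rational(4731981, 34540), Mul(3, Rational(1, 139), 18910)) = Add(Rational(4731981, 34540), Rational(56730, 139)) = Rational(2617199559, 4801060)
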